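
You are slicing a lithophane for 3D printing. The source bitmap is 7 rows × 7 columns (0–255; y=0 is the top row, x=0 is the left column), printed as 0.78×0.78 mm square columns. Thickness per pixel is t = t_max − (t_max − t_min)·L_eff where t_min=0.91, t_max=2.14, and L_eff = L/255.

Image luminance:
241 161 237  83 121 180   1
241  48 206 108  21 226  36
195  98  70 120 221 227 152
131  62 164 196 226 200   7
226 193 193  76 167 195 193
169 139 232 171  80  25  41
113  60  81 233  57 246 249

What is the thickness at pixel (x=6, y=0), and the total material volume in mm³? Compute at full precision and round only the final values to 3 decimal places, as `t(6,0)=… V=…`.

t(6,0)=2.135 V=42.908

span = t_max - t_min = 2.14 - 0.91 = 1.230
L(6,0) = 1, L_eff = 1/255 = 0.003922
t(6,0) = 2.14 - 1.230·0.003922 = 2.135
Σt over all 7·7 pixels = 149868/2125 ≈ 70.5261176
V = pitch²·Σt = 0.78²·149868/2125 = 42.908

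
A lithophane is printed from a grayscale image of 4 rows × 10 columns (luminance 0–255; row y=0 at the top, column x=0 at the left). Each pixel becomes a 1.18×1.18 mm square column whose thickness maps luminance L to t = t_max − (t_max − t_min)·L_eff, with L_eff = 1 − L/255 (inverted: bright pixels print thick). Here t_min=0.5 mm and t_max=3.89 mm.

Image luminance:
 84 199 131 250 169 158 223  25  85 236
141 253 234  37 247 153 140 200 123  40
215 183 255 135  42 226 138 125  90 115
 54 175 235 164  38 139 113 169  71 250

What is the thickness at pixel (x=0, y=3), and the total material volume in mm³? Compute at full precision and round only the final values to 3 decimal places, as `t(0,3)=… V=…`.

t(0,3)=1.218 V=140.023

span = t_max - t_min = 3.89 - 0.5 = 3.390
L(0,3) = 54, L_eff = 1 - 54/255 = 0.788235 (inverted)
t(0,3) = 3.89 - 3.390·0.788235 = 1.218
Σt over all 4·10 pixels = 42739/425 ≈ 100.5623529
V = pitch²·Σt = 1.18²·42739/425 = 140.023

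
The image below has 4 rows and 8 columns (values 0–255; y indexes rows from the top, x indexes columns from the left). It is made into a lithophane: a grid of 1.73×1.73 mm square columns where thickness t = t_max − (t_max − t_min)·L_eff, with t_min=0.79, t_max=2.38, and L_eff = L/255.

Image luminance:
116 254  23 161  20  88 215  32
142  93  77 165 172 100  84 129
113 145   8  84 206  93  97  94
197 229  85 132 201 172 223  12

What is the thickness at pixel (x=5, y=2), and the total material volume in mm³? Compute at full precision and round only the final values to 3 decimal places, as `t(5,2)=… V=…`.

span = t_max - t_min = 2.38 - 0.79 = 1.590
L(5,2) = 93, L_eff = 93/255 = 0.364706
t(5,2) = 2.38 - 1.590·0.364706 = 1.800
Σt over all 4·8 pixels = 218687/4250 ≈ 51.4557647
V = pitch²·Σt = 1.73²·218687/4250 = 154.002

t(5,2)=1.800 V=154.002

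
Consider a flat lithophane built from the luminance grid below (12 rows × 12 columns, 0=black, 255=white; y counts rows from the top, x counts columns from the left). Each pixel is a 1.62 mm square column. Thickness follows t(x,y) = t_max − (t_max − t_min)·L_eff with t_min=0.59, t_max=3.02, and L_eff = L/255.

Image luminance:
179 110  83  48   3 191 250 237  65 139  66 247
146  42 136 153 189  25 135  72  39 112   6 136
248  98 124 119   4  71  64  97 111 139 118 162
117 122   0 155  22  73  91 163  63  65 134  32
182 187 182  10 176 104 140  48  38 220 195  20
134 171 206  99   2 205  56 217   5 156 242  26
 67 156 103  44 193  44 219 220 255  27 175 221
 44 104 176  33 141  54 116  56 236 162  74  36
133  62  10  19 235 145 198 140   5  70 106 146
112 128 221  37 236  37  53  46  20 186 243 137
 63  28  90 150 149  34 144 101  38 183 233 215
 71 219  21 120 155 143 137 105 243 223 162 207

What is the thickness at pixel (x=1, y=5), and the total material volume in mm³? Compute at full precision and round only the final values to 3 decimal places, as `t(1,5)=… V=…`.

t(1,5)=1.390 V=712.720

span = t_max - t_min = 3.02 - 0.59 = 2.430
L(1,5) = 171, L_eff = 171/255 = 0.670588
t(1,5) = 3.02 - 2.430·0.670588 = 1.390
Σt over all 12·12 pixels = 2308383/8500 ≈ 271.5744706
V = pitch²·Σt = 1.62²·2308383/8500 = 712.720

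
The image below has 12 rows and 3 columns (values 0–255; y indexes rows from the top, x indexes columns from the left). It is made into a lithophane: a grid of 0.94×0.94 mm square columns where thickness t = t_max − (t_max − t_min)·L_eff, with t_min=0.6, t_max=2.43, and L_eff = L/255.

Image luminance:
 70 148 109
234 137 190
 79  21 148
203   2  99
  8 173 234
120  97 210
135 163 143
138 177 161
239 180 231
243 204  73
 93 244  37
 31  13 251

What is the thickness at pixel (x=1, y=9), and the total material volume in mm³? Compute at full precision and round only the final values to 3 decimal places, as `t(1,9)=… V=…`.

t(1,9)=0.966 V=45.351

span = t_max - t_min = 2.43 - 0.6 = 1.830
L(1,9) = 204, L_eff = 204/255 = 0.800000
t(1,9) = 2.43 - 1.830·0.800000 = 0.966
Σt over all 12·3 pixels = 218131/4250 ≈ 51.3249412
V = pitch²·Σt = 0.94²·218131/4250 = 45.351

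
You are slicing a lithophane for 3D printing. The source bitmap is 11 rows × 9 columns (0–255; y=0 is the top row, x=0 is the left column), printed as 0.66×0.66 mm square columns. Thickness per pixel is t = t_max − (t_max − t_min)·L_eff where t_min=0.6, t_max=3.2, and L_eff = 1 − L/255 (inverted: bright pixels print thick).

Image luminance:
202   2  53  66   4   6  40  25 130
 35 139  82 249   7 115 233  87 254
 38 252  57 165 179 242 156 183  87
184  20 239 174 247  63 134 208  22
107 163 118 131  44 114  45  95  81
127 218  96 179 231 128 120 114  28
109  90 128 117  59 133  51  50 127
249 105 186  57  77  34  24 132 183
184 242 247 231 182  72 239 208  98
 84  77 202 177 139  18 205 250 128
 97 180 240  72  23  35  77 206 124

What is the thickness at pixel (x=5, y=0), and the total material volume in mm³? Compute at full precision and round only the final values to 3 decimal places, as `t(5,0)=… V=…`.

t(5,0)=0.661 V=81.241

span = t_max - t_min = 3.2 - 0.6 = 2.600
L(5,0) = 6, L_eff = 1 - 6/255 = 0.976471 (inverted)
t(5,0) = 3.2 - 2.600·0.976471 = 0.661
Σt over all 11·9 pixels = 237793/1275 ≈ 186.5043137
V = pitch²·Σt = 0.66²·237793/1275 = 81.241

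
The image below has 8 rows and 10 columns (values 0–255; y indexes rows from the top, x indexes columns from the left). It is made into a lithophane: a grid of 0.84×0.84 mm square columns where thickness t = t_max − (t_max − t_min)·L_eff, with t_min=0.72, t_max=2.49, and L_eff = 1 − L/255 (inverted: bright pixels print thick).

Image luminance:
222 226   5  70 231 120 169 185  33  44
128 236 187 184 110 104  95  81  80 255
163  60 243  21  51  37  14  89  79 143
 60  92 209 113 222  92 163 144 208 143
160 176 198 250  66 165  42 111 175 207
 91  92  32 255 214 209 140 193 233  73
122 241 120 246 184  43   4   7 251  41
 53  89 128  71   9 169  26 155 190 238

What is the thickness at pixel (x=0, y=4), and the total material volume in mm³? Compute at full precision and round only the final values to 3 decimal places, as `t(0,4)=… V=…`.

t(0,4)=1.831 V=92.460

span = t_max - t_min = 2.49 - 0.72 = 1.770
L(0,4) = 160, L_eff = 1 - 160/255 = 0.372549 (inverted)
t(0,4) = 2.49 - 1.770·0.372549 = 1.831
Σt over all 8·10 pixels = 55691/425 ≈ 131.0376471
V = pitch²·Σt = 0.84²·55691/425 = 92.460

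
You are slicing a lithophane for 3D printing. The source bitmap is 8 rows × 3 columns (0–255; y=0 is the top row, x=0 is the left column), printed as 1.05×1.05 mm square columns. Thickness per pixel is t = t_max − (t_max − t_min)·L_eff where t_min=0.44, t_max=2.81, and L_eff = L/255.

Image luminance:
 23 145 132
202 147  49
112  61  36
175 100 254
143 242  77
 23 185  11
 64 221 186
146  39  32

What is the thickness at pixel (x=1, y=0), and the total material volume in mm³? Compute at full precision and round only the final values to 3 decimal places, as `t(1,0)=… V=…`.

span = t_max - t_min = 2.81 - 0.44 = 2.370
L(1,0) = 145, L_eff = 145/255 = 0.568627
t(1,0) = 2.81 - 2.370·0.568627 = 1.462
Σt over all 8·3 pixels = 41.37
V = pitch²·Σt = 1.05²·41.37 = 45.610

t(1,0)=1.462 V=45.610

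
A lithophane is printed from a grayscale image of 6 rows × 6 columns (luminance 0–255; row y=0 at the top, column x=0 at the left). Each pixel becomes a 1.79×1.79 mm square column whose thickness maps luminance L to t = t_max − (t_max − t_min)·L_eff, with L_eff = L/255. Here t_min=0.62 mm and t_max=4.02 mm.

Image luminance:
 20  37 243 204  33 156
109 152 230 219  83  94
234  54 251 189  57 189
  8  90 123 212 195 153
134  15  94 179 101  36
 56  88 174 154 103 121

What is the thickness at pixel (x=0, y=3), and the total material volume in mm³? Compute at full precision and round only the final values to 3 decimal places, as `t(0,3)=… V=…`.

span = t_max - t_min = 4.02 - 0.62 = 3.400
L(0,3) = 8, L_eff = 8/255 = 0.031373
t(0,3) = 4.02 - 3.400·0.031373 = 3.913
Σt over all 6·6 pixels = 83.52
V = pitch²·Σt = 1.79²·83.52 = 267.606

t(0,3)=3.913 V=267.606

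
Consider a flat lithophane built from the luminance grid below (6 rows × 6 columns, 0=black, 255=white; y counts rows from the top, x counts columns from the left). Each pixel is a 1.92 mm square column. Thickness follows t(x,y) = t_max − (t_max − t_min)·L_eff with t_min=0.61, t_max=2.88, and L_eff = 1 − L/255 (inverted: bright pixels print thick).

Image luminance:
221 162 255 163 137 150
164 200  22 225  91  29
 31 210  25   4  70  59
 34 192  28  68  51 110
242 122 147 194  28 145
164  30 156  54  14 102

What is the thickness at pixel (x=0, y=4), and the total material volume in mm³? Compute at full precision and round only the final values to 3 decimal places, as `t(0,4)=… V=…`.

t(0,4)=2.764 V=215.467

span = t_max - t_min = 2.88 - 0.61 = 2.270
L(0,4) = 242, L_eff = 1 - 242/255 = 0.050980 (inverted)
t(0,4) = 2.88 - 2.270·0.050980 = 2.764
Σt over all 6·6 pixels = 1490453/25500 ≈ 58.4491373
V = pitch²·Σt = 1.92²·1490453/25500 = 215.467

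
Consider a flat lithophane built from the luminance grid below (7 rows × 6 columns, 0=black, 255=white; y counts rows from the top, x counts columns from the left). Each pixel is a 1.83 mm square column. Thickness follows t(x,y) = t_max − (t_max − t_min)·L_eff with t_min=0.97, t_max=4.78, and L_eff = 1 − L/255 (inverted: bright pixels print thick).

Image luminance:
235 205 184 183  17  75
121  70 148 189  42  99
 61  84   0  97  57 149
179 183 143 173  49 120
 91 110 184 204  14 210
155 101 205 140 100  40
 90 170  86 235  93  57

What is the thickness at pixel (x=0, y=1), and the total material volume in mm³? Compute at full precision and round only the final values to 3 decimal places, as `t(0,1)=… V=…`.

t(0,1)=2.778 V=394.022

span = t_max - t_min = 4.78 - 0.97 = 3.810
L(0,1) = 121, L_eff = 1 - 121/255 = 0.525490 (inverted)
t(0,1) = 4.78 - 3.810·0.525490 = 2.778
Σt over all 7·6 pixels = 500043/4250 ≈ 117.6571765
V = pitch²·Σt = 1.83²·500043/4250 = 394.022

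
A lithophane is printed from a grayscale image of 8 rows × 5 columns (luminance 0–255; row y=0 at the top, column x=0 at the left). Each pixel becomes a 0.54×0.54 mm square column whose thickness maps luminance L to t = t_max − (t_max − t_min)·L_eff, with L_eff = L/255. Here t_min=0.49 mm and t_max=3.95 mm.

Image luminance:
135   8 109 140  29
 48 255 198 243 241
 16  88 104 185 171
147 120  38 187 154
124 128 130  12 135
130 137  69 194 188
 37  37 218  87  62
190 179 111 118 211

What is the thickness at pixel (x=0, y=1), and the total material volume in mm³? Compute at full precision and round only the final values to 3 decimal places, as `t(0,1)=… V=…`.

span = t_max - t_min = 3.95 - 0.49 = 3.460
L(0,1) = 48, L_eff = 48/255 = 0.188235
t(0,1) = 3.95 - 3.460·0.188235 = 3.299
Σt over all 8·5 pixels = 1129951/12750 ≈ 88.6236078
V = pitch²·Σt = 0.54²·1129951/12750 = 25.843

t(0,1)=3.299 V=25.843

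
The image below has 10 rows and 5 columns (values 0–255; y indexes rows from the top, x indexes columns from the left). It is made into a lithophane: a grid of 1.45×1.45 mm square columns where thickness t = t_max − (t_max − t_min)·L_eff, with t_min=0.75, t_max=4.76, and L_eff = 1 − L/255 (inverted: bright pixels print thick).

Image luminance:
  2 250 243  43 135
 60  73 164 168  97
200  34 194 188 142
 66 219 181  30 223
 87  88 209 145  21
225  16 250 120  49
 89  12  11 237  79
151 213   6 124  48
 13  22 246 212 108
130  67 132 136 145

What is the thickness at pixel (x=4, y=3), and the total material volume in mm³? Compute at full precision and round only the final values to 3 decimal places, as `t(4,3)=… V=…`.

t(4,3)=4.257 V=280.626

span = t_max - t_min = 4.76 - 0.75 = 4.010
L(4,3) = 223, L_eff = 1 - 223/255 = 0.125490 (inverted)
t(4,3) = 4.76 - 4.010·0.125490 = 4.257
Σt over all 10·5 pixels = 200209/1500 ≈ 133.4726667
V = pitch²·Σt = 1.45²·200209/1500 = 280.626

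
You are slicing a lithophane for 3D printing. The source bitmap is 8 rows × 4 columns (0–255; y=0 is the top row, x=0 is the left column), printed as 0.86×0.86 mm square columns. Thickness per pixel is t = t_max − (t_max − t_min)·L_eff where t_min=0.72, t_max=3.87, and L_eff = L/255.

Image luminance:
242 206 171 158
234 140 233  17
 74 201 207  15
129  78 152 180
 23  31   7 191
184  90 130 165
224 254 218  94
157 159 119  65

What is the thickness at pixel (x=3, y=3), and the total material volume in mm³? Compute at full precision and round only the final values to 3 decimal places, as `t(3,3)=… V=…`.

t(3,3)=1.646 V=50.040

span = t_max - t_min = 3.87 - 0.72 = 3.150
L(3,3) = 180, L_eff = 180/255 = 0.705882
t(3,3) = 3.87 - 3.150·0.705882 = 1.646
Σt over all 8·4 pixels = 5751/85 ≈ 67.6588235
V = pitch²·Σt = 0.86²·5751/85 = 50.040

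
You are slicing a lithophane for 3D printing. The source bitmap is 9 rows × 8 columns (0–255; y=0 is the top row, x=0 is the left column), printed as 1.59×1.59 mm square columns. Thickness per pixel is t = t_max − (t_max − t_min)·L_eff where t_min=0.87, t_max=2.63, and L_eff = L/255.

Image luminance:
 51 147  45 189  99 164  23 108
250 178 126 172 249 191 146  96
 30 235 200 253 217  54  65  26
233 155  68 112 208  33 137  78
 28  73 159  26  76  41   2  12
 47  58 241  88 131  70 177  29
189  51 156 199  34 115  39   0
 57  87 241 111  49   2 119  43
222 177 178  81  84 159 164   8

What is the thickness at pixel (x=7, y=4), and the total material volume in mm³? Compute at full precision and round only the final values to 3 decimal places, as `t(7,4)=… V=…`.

span = t_max - t_min = 2.63 - 0.87 = 1.760
L(7,4) = 12, L_eff = 12/255 = 0.047059
t(7,4) = 2.63 - 1.760·0.047059 = 2.547
Σt over all 9·8 pixels = 848086/6375 ≈ 133.0330980
V = pitch²·Σt = 1.59²·848086/6375 = 336.321

t(7,4)=2.547 V=336.321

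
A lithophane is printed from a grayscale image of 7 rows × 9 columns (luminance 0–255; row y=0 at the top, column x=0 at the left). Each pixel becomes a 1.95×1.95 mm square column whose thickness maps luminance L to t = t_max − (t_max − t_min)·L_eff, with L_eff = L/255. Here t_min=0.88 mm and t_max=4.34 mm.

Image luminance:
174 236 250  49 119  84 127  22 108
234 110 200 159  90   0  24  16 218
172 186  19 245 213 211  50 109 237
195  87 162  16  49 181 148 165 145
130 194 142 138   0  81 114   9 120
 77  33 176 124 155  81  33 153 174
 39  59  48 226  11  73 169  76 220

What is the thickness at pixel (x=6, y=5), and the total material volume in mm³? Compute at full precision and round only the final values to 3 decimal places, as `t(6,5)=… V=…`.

span = t_max - t_min = 4.34 - 0.88 = 3.460
L(6,5) = 33, L_eff = 33/255 = 0.129412
t(6,5) = 4.34 - 3.460·0.129412 = 3.892
Σt over all 7·9 pixels = 72002/425 ≈ 169.4164706
V = pitch²·Σt = 1.95²·72002/425 = 644.206

t(6,5)=3.892 V=644.206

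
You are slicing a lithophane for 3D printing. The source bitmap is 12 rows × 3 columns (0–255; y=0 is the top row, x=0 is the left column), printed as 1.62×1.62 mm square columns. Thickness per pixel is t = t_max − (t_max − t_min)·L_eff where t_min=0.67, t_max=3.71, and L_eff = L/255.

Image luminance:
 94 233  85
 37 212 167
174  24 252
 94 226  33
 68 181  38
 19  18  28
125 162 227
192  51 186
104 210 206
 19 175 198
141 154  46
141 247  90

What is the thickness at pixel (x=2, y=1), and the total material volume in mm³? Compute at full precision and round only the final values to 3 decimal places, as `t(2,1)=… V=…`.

span = t_max - t_min = 3.71 - 0.67 = 3.040
L(2,1) = 167, L_eff = 167/255 = 0.654902
t(2,1) = 3.71 - 3.040·0.654902 = 1.719
Σt over all 12·3 pixels = 497513/6375 ≈ 78.0412549
V = pitch²·Σt = 1.62²·497513/6375 = 204.811

t(2,1)=1.719 V=204.811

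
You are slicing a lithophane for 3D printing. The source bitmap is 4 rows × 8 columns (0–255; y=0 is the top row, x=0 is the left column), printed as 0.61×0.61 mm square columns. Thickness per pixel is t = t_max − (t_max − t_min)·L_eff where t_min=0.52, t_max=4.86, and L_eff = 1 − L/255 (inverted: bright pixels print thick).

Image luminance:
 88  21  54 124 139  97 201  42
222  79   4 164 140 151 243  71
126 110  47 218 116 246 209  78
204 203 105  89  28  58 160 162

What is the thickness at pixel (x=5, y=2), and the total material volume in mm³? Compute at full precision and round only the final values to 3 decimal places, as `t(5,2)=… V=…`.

span = t_max - t_min = 4.86 - 0.52 = 4.340
L(5,2) = 246, L_eff = 1 - 246/255 = 0.035294 (inverted)
t(5,2) = 4.86 - 4.340·0.035294 = 4.707
Σt over all 4·8 pixels = 359981/4250 ≈ 84.7014118
V = pitch²·Σt = 0.61²·359981/4250 = 31.517

t(5,2)=4.707 V=31.517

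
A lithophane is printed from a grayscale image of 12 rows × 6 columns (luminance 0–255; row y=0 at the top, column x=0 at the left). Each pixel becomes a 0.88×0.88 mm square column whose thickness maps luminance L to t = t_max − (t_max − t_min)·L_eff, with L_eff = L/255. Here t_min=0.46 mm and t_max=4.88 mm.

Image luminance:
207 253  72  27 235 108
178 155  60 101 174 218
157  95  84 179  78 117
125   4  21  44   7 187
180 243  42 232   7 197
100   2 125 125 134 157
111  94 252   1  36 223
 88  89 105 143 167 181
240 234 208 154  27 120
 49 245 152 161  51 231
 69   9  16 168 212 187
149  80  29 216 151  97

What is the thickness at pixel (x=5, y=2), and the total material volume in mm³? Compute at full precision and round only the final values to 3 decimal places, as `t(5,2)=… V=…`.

span = t_max - t_min = 4.88 - 0.46 = 4.420
L(5,2) = 117, L_eff = 117/255 = 0.458824
t(5,2) = 4.88 - 4.420·0.458824 = 2.852
Σt over all 12·6 pixels = 28849/150 ≈ 192.3266667
V = pitch²·Σt = 0.88²·28849/150 = 148.938

t(5,2)=2.852 V=148.938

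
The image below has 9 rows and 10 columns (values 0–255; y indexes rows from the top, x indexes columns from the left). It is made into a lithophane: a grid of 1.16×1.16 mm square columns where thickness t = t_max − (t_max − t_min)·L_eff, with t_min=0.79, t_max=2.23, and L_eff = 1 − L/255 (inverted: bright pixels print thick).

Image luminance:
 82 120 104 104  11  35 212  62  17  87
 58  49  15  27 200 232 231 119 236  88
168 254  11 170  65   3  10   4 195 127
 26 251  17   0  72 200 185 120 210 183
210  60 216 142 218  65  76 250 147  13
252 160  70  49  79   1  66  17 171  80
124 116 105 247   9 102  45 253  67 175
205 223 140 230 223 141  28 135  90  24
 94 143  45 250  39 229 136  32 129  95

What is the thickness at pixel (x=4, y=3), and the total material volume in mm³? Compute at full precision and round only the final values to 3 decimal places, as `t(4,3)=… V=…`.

t(4,3)=1.197 V=176.036

span = t_max - t_min = 2.23 - 0.79 = 1.440
L(4,3) = 72, L_eff = 1 - 72/255 = 0.717647 (inverted)
t(4,3) = 2.23 - 1.440·0.717647 = 1.197
Σt over all 9·10 pixels = 555999/4250 ≈ 130.8232941
V = pitch²·Σt = 1.16²·555999/4250 = 176.036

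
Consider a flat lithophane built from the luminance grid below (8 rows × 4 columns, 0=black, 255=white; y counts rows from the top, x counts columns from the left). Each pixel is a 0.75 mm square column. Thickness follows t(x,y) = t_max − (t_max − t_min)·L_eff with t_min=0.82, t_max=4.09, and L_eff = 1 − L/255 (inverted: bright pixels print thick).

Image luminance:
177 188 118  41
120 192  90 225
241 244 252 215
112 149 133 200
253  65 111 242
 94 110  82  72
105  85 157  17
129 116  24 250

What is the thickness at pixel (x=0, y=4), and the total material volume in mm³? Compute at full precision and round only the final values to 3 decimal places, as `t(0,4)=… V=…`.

t(0,4)=4.064 V=48.006

span = t_max - t_min = 4.09 - 0.82 = 3.270
L(0,4) = 253, L_eff = 1 - 253/255 = 0.007843 (inverted)
t(0,4) = 4.09 - 3.270·0.007843 = 4.064
Σt over all 8·4 pixels = 725421/8500 ≈ 85.3436471
V = pitch²·Σt = 0.75²·725421/8500 = 48.006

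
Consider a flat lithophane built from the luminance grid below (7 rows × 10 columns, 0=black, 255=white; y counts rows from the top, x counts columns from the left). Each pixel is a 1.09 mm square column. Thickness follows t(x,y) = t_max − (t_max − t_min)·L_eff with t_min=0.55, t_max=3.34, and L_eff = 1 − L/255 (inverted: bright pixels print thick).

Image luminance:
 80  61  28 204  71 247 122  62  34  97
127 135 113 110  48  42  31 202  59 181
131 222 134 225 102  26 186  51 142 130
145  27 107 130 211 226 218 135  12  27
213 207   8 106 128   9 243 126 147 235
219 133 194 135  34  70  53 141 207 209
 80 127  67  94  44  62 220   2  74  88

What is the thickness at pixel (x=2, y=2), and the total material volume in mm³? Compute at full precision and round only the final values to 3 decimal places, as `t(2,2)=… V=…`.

span = t_max - t_min = 3.34 - 0.55 = 2.790
L(2,2) = 134, L_eff = 1 - 134/255 = 0.474510 (inverted)
t(2,2) = 3.34 - 2.790·0.474510 = 2.016
Σt over all 7·10 pixels = 550319/4250 ≈ 129.4868235
V = pitch²·Σt = 1.09²·550319/4250 = 153.843

t(2,2)=2.016 V=153.843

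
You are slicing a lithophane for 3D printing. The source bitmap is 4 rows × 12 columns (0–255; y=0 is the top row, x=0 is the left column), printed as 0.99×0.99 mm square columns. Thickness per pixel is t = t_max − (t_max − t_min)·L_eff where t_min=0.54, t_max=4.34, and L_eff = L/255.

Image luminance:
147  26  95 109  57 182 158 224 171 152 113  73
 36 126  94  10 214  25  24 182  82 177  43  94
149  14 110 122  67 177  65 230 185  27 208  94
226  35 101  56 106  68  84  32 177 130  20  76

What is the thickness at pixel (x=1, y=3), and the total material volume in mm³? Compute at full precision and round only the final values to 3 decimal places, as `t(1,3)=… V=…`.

t(1,3)=3.818 V=128.621

span = t_max - t_min = 4.34 - 0.54 = 3.800
L(1,3) = 35, L_eff = 35/255 = 0.137255
t(1,3) = 4.34 - 3.800·0.137255 = 3.818
Σt over all 4·12 pixels = 167321/1275 ≈ 131.2321569
V = pitch²·Σt = 0.99²·167321/1275 = 128.621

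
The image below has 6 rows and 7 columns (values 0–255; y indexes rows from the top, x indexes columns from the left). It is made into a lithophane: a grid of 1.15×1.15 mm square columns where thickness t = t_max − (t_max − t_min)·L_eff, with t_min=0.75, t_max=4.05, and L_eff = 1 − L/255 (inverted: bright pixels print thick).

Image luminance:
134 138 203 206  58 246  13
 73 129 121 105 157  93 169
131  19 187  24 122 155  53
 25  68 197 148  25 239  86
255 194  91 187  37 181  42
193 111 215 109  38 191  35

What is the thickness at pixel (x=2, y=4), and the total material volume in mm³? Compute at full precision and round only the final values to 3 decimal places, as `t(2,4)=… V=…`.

span = t_max - t_min = 4.05 - 0.75 = 3.300
L(2,4) = 91, L_eff = 1 - 91/255 = 0.643137 (inverted)
t(2,4) = 4.05 - 3.300·0.643137 = 1.928
Σt over all 6·7 pixels = 42004/425 ≈ 98.8329412
V = pitch²·Σt = 1.15²·42004/425 = 130.707

t(2,4)=1.928 V=130.707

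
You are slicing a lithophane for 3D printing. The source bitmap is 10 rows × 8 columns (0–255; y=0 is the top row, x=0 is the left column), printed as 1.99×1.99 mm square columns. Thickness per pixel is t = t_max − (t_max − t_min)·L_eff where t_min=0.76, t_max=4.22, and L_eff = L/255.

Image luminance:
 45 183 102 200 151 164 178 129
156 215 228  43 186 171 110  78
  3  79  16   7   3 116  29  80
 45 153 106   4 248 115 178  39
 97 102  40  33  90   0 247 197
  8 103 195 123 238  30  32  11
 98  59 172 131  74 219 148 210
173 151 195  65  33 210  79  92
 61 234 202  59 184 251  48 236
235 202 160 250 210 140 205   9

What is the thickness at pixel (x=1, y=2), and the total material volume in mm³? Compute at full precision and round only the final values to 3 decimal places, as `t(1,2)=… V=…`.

span = t_max - t_min = 4.22 - 0.76 = 3.460
L(1,2) = 79, L_eff = 79/255 = 0.309804
t(1,2) = 4.22 - 3.460·0.309804 = 3.148
Σt over all 10·8 pixels = 2591527/12750 ≈ 203.2570196
V = pitch²·Σt = 1.99²·2591527/12750 = 804.918

t(1,2)=3.148 V=804.918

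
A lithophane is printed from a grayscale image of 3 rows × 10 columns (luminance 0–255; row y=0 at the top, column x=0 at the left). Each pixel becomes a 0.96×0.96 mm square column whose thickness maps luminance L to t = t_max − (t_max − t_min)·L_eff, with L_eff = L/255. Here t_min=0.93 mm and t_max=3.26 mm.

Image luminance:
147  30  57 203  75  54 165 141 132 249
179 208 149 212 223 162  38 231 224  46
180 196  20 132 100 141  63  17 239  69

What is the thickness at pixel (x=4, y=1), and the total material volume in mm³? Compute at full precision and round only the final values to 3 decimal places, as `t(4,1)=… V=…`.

span = t_max - t_min = 3.26 - 0.93 = 2.330
L(4,1) = 223, L_eff = 223/255 = 0.874510
t(4,1) = 3.26 - 2.330·0.874510 = 1.222
Σt over all 3·10 pixels = 771397/12750 ≈ 60.5017255
V = pitch²·Σt = 0.96²·771397/12750 = 55.758

t(4,1)=1.222 V=55.758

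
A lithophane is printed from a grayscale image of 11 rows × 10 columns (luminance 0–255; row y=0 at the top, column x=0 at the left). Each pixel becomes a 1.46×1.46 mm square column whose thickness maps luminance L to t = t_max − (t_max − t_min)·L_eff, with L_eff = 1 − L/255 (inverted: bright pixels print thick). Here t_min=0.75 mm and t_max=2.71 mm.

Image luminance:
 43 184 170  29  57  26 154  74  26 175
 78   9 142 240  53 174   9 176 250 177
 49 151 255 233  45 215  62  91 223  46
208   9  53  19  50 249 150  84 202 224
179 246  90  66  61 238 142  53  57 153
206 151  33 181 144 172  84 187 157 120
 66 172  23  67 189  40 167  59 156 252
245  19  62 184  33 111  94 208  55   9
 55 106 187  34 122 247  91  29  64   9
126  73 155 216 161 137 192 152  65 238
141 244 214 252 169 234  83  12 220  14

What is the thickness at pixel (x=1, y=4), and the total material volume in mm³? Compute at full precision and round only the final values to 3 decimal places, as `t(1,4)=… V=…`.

span = t_max - t_min = 2.71 - 0.75 = 1.960
L(1,4) = 246, L_eff = 1 - 246/255 = 0.035294 (inverted)
t(1,4) = 2.71 - 1.960·0.035294 = 2.641
Σt over all 11·10 pixels = 2407901/12750 ≈ 188.8549804
V = pitch²·Σt = 1.46²·2407901/12750 = 402.563

t(1,4)=2.641 V=402.563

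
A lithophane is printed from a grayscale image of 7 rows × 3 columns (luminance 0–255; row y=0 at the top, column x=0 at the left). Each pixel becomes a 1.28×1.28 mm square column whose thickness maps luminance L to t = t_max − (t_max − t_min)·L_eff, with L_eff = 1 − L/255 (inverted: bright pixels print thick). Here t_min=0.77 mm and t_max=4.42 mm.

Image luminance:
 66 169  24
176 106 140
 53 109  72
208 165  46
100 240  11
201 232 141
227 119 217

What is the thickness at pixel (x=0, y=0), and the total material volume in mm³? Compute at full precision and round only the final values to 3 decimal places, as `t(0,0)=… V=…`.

span = t_max - t_min = 4.42 - 0.77 = 3.650
L(0,0) = 66, L_eff = 1 - 66/255 = 0.741176 (inverted)
t(0,0) = 4.42 - 3.650·0.741176 = 1.715
Σt over all 7·3 pixels = 16969/300 ≈ 56.5633333
V = pitch²·Σt = 1.28²·16969/300 = 92.673

t(0,0)=1.715 V=92.673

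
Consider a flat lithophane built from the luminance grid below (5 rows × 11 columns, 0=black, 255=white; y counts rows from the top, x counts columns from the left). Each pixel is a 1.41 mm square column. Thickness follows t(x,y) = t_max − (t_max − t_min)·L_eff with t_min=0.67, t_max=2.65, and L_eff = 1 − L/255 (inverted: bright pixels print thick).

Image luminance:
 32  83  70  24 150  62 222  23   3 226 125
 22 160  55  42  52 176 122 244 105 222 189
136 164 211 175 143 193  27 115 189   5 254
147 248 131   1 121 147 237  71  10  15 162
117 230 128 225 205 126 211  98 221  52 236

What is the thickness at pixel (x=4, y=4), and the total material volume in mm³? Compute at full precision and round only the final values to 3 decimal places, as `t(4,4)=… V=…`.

t(4,4)=2.262 V=183.790

span = t_max - t_min = 2.65 - 0.67 = 1.980
L(4,4) = 205, L_eff = 1 - 205/255 = 0.196078 (inverted)
t(4,4) = 2.65 - 1.980·0.196078 = 2.262
Σt over all 5·11 pixels = 157157/1700 ≈ 92.4452941
V = pitch²·Σt = 1.41²·157157/1700 = 183.790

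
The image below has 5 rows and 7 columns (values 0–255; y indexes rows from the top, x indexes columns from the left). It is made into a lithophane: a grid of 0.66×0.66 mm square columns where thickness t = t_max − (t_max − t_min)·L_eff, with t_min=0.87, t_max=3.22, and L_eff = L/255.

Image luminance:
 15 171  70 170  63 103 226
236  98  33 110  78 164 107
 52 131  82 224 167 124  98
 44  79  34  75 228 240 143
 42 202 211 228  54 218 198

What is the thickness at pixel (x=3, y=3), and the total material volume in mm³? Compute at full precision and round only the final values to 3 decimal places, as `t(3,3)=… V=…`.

span = t_max - t_min = 3.22 - 0.87 = 2.350
L(3,3) = 75, L_eff = 75/255 = 0.294118
t(3,3) = 3.22 - 2.350·0.294118 = 2.529
Σt over all 5·7 pixels = 30202/425 ≈ 71.0635294
V = pitch²·Σt = 0.66²·30202/425 = 30.955

t(3,3)=2.529 V=30.955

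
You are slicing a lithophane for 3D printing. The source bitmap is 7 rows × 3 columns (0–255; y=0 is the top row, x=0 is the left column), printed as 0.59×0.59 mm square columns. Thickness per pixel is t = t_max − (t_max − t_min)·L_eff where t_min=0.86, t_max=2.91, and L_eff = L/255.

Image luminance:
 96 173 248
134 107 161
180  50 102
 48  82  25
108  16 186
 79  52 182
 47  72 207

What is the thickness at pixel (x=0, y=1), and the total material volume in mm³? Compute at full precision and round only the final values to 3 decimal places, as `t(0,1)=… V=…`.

t(0,1)=1.833 V=14.682

span = t_max - t_min = 2.91 - 0.86 = 2.050
L(0,1) = 134, L_eff = 134/255 = 0.525490
t(0,1) = 2.91 - 2.050·0.525490 = 1.833
Σt over all 7·3 pixels = 35851/850 ≈ 42.1776471
V = pitch²·Σt = 0.59²·35851/850 = 14.682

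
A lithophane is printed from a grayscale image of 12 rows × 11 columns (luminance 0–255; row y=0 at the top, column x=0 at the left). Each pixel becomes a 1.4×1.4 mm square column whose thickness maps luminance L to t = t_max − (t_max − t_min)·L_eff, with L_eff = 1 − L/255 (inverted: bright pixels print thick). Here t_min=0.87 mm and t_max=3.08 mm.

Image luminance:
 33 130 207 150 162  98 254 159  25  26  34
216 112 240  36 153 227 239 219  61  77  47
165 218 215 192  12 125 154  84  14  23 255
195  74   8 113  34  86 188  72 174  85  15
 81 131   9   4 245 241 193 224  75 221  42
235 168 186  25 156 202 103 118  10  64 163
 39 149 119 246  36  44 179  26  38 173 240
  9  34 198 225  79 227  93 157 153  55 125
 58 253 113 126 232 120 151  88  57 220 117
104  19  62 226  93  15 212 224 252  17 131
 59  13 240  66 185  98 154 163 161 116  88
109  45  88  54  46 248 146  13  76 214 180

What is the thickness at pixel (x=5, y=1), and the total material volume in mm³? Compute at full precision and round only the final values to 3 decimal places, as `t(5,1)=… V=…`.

span = t_max - t_min = 3.08 - 0.87 = 2.210
L(5,1) = 227, L_eff = 1 - 227/255 = 0.109804 (inverted)
t(5,1) = 3.08 - 2.210·0.109804 = 2.837
Σt over all 12·11 pixels = 256.956
V = pitch²·Σt = 1.4²·256.956 = 503.634

t(5,1)=2.837 V=503.634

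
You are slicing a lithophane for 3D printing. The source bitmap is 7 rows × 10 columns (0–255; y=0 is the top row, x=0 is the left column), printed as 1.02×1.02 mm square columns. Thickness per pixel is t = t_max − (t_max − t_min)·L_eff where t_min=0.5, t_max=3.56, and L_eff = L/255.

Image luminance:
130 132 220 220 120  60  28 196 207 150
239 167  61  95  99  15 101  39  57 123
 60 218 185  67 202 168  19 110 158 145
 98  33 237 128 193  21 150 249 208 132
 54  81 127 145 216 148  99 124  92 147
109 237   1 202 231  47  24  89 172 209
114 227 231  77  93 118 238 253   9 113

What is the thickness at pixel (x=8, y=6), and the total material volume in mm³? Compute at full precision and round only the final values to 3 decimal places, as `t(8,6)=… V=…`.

t(8,6)=3.452 V=143.571

span = t_max - t_min = 3.56 - 0.5 = 3.060
L(8,6) = 9, L_eff = 9/255 = 0.035294
t(8,6) = 3.56 - 3.060·0.035294 = 3.452
Σt over all 7·10 pixels = 137.996
V = pitch²·Σt = 1.02²·137.996 = 143.571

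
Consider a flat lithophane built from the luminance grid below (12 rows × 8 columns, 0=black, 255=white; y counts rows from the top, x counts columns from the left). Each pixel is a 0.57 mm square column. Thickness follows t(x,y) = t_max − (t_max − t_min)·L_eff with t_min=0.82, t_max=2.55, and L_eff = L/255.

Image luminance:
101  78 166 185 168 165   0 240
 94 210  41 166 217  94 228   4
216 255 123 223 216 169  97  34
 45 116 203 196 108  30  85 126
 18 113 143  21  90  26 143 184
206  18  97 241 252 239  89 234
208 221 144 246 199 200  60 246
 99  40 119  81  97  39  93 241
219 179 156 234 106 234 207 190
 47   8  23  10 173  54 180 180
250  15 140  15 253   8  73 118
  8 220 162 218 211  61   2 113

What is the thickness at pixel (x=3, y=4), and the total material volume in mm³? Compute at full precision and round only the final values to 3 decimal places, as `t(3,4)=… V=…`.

span = t_max - t_min = 2.55 - 0.82 = 1.730
L(3,4) = 21, L_eff = 21/255 = 0.082353
t(3,4) = 2.55 - 1.730·0.082353 = 2.408
Σt over all 12·8 pixels = 4008451/25500 ≈ 157.1941569
V = pitch²·Σt = 0.57²·4008451/25500 = 51.072

t(3,4)=2.408 V=51.072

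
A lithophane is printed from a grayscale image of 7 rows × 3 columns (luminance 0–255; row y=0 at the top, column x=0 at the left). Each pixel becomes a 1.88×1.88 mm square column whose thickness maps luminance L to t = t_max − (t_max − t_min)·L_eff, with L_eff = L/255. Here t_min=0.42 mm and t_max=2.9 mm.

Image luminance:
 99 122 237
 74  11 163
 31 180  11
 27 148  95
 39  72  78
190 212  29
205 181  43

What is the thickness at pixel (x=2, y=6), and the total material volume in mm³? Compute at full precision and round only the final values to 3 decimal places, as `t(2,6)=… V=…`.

t(2,6)=2.482 V=138.007

span = t_max - t_min = 2.9 - 0.42 = 2.480
L(2,6) = 43, L_eff = 43/255 = 0.168627
t(2,6) = 2.9 - 2.480·0.168627 = 2.482
Σt over all 7·3 pixels = 165949/4250 ≈ 39.0468235
V = pitch²·Σt = 1.88²·165949/4250 = 138.007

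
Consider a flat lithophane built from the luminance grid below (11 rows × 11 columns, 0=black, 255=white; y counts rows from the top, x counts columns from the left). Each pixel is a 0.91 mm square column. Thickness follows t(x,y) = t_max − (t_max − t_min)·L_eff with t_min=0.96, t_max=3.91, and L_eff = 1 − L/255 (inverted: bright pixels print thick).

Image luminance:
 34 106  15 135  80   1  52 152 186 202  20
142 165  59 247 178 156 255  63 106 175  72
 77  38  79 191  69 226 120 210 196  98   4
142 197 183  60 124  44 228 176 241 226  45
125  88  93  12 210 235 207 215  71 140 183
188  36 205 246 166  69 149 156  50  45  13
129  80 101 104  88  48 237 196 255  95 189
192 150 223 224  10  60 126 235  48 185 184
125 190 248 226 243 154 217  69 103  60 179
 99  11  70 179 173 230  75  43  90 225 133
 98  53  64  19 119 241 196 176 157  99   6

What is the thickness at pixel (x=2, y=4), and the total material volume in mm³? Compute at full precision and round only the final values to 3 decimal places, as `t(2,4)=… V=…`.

span = t_max - t_min = 3.91 - 0.96 = 2.950
L(2,4) = 93, L_eff = 1 - 93/255 = 0.635294 (inverted)
t(2,4) = 3.91 - 2.950·0.635294 = 2.036
Σt over all 11·11 pixels = 153677/510 ≈ 301.3274510
V = pitch²·Σt = 0.91²·153677/510 = 249.529

t(2,4)=2.036 V=249.529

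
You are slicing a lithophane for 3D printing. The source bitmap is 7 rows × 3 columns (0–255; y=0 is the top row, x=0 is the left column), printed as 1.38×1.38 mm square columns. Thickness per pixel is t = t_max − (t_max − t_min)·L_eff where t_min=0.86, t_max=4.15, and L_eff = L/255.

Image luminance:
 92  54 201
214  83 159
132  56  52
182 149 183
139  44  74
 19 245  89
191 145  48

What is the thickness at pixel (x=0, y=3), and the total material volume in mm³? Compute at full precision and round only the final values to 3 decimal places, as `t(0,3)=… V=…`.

t(0,3)=1.802 V=103.289

span = t_max - t_min = 4.15 - 0.86 = 3.290
L(0,3) = 182, L_eff = 182/255 = 0.713725
t(0,3) = 4.15 - 3.290·0.713725 = 1.802
Σt over all 7·3 pixels = 691523/12750 ≈ 54.2370980
V = pitch²·Σt = 1.38²·691523/12750 = 103.289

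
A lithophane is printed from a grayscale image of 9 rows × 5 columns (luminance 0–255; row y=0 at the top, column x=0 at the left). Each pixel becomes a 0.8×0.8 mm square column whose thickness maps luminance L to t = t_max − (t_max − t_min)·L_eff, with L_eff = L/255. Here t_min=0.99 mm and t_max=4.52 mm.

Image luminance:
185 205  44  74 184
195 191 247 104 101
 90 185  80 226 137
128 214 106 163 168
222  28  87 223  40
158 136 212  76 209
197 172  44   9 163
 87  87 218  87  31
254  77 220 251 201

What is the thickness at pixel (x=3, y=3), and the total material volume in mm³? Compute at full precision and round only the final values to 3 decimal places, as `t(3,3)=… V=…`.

t(3,3)=2.264 V=72.447

span = t_max - t_min = 4.52 - 0.99 = 3.530
L(3,3) = 163, L_eff = 163/255 = 0.639216
t(3,3) = 4.52 - 3.530·0.639216 = 2.264
Σt over all 9·5 pixels = 240546/2125 ≈ 113.1981176
V = pitch²·Σt = 0.8²·240546/2125 = 72.447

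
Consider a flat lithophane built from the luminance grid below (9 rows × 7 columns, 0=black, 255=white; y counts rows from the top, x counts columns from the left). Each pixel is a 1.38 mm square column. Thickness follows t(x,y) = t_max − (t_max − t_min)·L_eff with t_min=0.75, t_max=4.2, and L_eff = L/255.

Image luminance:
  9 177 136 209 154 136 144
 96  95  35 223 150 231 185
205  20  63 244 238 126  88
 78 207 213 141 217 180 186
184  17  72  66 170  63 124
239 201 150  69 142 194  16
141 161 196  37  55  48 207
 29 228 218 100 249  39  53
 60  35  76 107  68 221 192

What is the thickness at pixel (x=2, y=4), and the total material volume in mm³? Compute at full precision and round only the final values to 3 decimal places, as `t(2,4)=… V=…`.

t(2,4)=3.226 V=287.140

span = t_max - t_min = 4.2 - 0.75 = 3.450
L(2,4) = 72, L_eff = 72/255 = 0.282353
t(2,4) = 4.2 - 3.450·0.282353 = 3.226
Σt over all 9·7 pixels = 256321/1700 ≈ 150.7770588
V = pitch²·Σt = 1.38²·256321/1700 = 287.140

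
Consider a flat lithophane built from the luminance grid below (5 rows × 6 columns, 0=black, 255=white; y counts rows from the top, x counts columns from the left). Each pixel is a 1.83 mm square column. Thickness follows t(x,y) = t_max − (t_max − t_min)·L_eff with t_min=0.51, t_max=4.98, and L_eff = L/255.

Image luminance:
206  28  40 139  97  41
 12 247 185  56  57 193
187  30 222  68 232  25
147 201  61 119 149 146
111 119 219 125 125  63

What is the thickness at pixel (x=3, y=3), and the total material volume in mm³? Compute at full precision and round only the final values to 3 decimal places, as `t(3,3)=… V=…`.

t(3,3)=2.894 V=286.055

span = t_max - t_min = 4.98 - 0.51 = 4.470
L(3,3) = 119, L_eff = 119/255 = 0.466667
t(3,3) = 4.98 - 4.470·0.466667 = 2.894
Σt over all 5·6 pixels = 14521/170 ≈ 85.4176471
V = pitch²·Σt = 1.83²·14521/170 = 286.055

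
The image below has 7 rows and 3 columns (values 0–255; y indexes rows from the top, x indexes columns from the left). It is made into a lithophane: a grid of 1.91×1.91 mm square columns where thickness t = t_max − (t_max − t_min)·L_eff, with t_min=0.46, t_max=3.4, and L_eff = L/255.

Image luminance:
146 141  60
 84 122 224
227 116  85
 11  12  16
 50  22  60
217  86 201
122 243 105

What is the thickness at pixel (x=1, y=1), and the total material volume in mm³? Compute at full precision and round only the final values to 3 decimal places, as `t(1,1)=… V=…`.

t(1,1)=1.993 V=161.632

span = t_max - t_min = 3.4 - 0.46 = 2.940
L(1,1) = 122, L_eff = 122/255 = 0.478431
t(1,1) = 3.4 - 2.940·0.478431 = 1.993
Σt over all 7·3 pixels = 3766/85 ≈ 44.3058824
V = pitch²·Σt = 1.91²·3766/85 = 161.632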